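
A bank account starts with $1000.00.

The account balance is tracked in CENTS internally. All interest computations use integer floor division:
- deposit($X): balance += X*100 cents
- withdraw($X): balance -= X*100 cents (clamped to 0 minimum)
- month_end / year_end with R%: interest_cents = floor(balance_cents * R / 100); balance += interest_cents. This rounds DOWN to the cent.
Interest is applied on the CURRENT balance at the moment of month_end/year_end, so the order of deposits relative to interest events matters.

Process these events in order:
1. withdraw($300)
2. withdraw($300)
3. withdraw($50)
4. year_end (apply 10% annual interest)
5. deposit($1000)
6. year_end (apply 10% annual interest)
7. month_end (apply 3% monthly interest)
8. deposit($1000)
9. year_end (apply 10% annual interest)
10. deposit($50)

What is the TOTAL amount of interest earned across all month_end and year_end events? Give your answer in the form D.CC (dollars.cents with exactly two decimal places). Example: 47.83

After 1 (withdraw($300)): balance=$700.00 total_interest=$0.00
After 2 (withdraw($300)): balance=$400.00 total_interest=$0.00
After 3 (withdraw($50)): balance=$350.00 total_interest=$0.00
After 4 (year_end (apply 10% annual interest)): balance=$385.00 total_interest=$35.00
After 5 (deposit($1000)): balance=$1385.00 total_interest=$35.00
After 6 (year_end (apply 10% annual interest)): balance=$1523.50 total_interest=$173.50
After 7 (month_end (apply 3% monthly interest)): balance=$1569.20 total_interest=$219.20
After 8 (deposit($1000)): balance=$2569.20 total_interest=$219.20
After 9 (year_end (apply 10% annual interest)): balance=$2826.12 total_interest=$476.12
After 10 (deposit($50)): balance=$2876.12 total_interest=$476.12

Answer: 476.12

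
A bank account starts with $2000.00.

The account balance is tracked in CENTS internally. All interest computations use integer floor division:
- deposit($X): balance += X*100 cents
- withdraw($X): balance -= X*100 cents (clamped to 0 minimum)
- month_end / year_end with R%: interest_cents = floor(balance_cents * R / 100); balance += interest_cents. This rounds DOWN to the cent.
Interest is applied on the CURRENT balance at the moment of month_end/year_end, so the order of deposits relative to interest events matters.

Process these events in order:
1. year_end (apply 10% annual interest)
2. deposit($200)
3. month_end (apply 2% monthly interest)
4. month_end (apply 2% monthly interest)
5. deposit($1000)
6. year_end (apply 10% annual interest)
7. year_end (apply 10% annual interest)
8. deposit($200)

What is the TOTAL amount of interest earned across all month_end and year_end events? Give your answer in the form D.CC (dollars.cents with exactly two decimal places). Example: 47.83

After 1 (year_end (apply 10% annual interest)): balance=$2200.00 total_interest=$200.00
After 2 (deposit($200)): balance=$2400.00 total_interest=$200.00
After 3 (month_end (apply 2% monthly interest)): balance=$2448.00 total_interest=$248.00
After 4 (month_end (apply 2% monthly interest)): balance=$2496.96 total_interest=$296.96
After 5 (deposit($1000)): balance=$3496.96 total_interest=$296.96
After 6 (year_end (apply 10% annual interest)): balance=$3846.65 total_interest=$646.65
After 7 (year_end (apply 10% annual interest)): balance=$4231.31 total_interest=$1031.31
After 8 (deposit($200)): balance=$4431.31 total_interest=$1031.31

Answer: 1031.31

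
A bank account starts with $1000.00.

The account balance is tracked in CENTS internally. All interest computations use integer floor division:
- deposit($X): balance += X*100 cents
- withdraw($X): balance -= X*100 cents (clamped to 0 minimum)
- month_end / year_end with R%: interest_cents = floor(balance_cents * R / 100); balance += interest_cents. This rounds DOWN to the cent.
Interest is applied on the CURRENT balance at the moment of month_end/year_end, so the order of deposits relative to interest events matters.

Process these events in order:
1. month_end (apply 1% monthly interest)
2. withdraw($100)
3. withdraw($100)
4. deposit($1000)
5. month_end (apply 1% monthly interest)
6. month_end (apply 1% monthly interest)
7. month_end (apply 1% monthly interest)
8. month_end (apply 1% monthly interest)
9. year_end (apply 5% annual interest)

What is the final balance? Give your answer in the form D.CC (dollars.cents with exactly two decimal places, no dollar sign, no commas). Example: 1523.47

Answer: 1977.65

Derivation:
After 1 (month_end (apply 1% monthly interest)): balance=$1010.00 total_interest=$10.00
After 2 (withdraw($100)): balance=$910.00 total_interest=$10.00
After 3 (withdraw($100)): balance=$810.00 total_interest=$10.00
After 4 (deposit($1000)): balance=$1810.00 total_interest=$10.00
After 5 (month_end (apply 1% monthly interest)): balance=$1828.10 total_interest=$28.10
After 6 (month_end (apply 1% monthly interest)): balance=$1846.38 total_interest=$46.38
After 7 (month_end (apply 1% monthly interest)): balance=$1864.84 total_interest=$64.84
After 8 (month_end (apply 1% monthly interest)): balance=$1883.48 total_interest=$83.48
After 9 (year_end (apply 5% annual interest)): balance=$1977.65 total_interest=$177.65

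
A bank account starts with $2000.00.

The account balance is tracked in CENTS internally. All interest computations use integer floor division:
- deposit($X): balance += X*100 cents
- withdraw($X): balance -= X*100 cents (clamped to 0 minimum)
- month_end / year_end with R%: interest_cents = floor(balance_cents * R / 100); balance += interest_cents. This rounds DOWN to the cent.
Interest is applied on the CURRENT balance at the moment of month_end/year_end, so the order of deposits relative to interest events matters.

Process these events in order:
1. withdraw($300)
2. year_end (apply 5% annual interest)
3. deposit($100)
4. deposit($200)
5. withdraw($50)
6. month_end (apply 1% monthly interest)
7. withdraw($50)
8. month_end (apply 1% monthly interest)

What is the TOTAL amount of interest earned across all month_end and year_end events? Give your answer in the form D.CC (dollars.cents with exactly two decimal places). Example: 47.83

Answer: 125.40

Derivation:
After 1 (withdraw($300)): balance=$1700.00 total_interest=$0.00
After 2 (year_end (apply 5% annual interest)): balance=$1785.00 total_interest=$85.00
After 3 (deposit($100)): balance=$1885.00 total_interest=$85.00
After 4 (deposit($200)): balance=$2085.00 total_interest=$85.00
After 5 (withdraw($50)): balance=$2035.00 total_interest=$85.00
After 6 (month_end (apply 1% monthly interest)): balance=$2055.35 total_interest=$105.35
After 7 (withdraw($50)): balance=$2005.35 total_interest=$105.35
After 8 (month_end (apply 1% monthly interest)): balance=$2025.40 total_interest=$125.40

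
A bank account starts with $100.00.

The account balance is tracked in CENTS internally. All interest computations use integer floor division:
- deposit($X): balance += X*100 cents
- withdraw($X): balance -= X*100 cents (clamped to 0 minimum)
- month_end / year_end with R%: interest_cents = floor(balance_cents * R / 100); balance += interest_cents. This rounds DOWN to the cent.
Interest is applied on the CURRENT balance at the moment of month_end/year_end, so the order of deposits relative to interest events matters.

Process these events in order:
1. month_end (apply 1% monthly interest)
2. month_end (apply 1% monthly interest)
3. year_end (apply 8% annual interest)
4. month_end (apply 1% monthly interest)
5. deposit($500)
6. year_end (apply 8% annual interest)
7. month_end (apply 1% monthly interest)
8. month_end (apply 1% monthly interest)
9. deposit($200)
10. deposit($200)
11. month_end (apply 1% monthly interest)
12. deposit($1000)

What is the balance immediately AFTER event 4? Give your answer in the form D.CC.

Answer: 111.27

Derivation:
After 1 (month_end (apply 1% monthly interest)): balance=$101.00 total_interest=$1.00
After 2 (month_end (apply 1% monthly interest)): balance=$102.01 total_interest=$2.01
After 3 (year_end (apply 8% annual interest)): balance=$110.17 total_interest=$10.17
After 4 (month_end (apply 1% monthly interest)): balance=$111.27 total_interest=$11.27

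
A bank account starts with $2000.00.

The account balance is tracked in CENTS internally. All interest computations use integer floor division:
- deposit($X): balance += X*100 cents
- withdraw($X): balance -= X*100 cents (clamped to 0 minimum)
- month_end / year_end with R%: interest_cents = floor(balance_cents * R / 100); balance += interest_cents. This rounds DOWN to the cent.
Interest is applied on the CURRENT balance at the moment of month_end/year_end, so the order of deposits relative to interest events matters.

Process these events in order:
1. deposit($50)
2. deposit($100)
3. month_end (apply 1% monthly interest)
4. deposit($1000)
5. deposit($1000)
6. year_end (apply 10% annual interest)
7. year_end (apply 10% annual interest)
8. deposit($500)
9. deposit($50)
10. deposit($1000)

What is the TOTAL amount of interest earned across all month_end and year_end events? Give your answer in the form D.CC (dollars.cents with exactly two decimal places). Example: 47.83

After 1 (deposit($50)): balance=$2050.00 total_interest=$0.00
After 2 (deposit($100)): balance=$2150.00 total_interest=$0.00
After 3 (month_end (apply 1% monthly interest)): balance=$2171.50 total_interest=$21.50
After 4 (deposit($1000)): balance=$3171.50 total_interest=$21.50
After 5 (deposit($1000)): balance=$4171.50 total_interest=$21.50
After 6 (year_end (apply 10% annual interest)): balance=$4588.65 total_interest=$438.65
After 7 (year_end (apply 10% annual interest)): balance=$5047.51 total_interest=$897.51
After 8 (deposit($500)): balance=$5547.51 total_interest=$897.51
After 9 (deposit($50)): balance=$5597.51 total_interest=$897.51
After 10 (deposit($1000)): balance=$6597.51 total_interest=$897.51

Answer: 897.51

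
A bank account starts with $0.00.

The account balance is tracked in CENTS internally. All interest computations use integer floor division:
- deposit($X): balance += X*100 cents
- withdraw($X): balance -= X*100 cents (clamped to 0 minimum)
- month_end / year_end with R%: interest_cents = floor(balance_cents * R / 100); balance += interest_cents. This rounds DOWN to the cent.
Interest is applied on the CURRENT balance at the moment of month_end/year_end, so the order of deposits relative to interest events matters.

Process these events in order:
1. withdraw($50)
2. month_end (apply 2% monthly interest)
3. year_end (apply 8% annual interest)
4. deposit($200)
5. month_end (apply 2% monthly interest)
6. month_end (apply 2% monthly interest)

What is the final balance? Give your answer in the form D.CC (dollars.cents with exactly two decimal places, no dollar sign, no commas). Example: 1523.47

Answer: 208.08

Derivation:
After 1 (withdraw($50)): balance=$0.00 total_interest=$0.00
After 2 (month_end (apply 2% monthly interest)): balance=$0.00 total_interest=$0.00
After 3 (year_end (apply 8% annual interest)): balance=$0.00 total_interest=$0.00
After 4 (deposit($200)): balance=$200.00 total_interest=$0.00
After 5 (month_end (apply 2% monthly interest)): balance=$204.00 total_interest=$4.00
After 6 (month_end (apply 2% monthly interest)): balance=$208.08 total_interest=$8.08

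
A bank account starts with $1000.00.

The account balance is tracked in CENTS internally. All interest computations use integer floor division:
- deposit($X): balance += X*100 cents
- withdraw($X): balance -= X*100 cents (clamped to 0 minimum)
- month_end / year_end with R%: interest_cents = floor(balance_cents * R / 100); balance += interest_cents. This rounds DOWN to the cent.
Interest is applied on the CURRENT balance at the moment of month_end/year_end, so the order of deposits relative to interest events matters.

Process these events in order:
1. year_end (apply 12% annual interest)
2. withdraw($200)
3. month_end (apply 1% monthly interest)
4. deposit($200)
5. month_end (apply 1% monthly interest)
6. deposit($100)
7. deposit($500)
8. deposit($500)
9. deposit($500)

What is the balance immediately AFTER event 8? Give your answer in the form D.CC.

After 1 (year_end (apply 12% annual interest)): balance=$1120.00 total_interest=$120.00
After 2 (withdraw($200)): balance=$920.00 total_interest=$120.00
After 3 (month_end (apply 1% monthly interest)): balance=$929.20 total_interest=$129.20
After 4 (deposit($200)): balance=$1129.20 total_interest=$129.20
After 5 (month_end (apply 1% monthly interest)): balance=$1140.49 total_interest=$140.49
After 6 (deposit($100)): balance=$1240.49 total_interest=$140.49
After 7 (deposit($500)): balance=$1740.49 total_interest=$140.49
After 8 (deposit($500)): balance=$2240.49 total_interest=$140.49

Answer: 2240.49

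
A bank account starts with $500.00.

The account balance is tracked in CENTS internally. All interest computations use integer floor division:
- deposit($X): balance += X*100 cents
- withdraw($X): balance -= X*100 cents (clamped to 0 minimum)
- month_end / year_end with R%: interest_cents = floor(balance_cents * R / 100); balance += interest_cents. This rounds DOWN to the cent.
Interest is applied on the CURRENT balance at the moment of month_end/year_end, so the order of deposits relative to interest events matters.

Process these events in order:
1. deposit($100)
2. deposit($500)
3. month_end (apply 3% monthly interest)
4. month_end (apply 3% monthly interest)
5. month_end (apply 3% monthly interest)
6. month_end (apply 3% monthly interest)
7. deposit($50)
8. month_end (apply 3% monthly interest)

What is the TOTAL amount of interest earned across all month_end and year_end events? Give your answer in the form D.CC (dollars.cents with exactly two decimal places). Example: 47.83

After 1 (deposit($100)): balance=$600.00 total_interest=$0.00
After 2 (deposit($500)): balance=$1100.00 total_interest=$0.00
After 3 (month_end (apply 3% monthly interest)): balance=$1133.00 total_interest=$33.00
After 4 (month_end (apply 3% monthly interest)): balance=$1166.99 total_interest=$66.99
After 5 (month_end (apply 3% monthly interest)): balance=$1201.99 total_interest=$101.99
After 6 (month_end (apply 3% monthly interest)): balance=$1238.04 total_interest=$138.04
After 7 (deposit($50)): balance=$1288.04 total_interest=$138.04
After 8 (month_end (apply 3% monthly interest)): balance=$1326.68 total_interest=$176.68

Answer: 176.68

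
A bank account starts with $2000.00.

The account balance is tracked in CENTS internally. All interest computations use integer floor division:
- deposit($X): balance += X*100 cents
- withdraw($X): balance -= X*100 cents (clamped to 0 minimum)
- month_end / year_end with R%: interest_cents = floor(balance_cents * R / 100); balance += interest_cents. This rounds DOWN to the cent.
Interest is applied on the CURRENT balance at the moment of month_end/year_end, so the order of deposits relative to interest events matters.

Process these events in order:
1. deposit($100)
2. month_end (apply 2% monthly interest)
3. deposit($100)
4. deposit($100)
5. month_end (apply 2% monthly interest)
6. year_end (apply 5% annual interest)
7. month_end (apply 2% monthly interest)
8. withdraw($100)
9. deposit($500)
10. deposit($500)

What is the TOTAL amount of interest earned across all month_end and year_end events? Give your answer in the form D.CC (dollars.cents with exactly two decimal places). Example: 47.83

After 1 (deposit($100)): balance=$2100.00 total_interest=$0.00
After 2 (month_end (apply 2% monthly interest)): balance=$2142.00 total_interest=$42.00
After 3 (deposit($100)): balance=$2242.00 total_interest=$42.00
After 4 (deposit($100)): balance=$2342.00 total_interest=$42.00
After 5 (month_end (apply 2% monthly interest)): balance=$2388.84 total_interest=$88.84
After 6 (year_end (apply 5% annual interest)): balance=$2508.28 total_interest=$208.28
After 7 (month_end (apply 2% monthly interest)): balance=$2558.44 total_interest=$258.44
After 8 (withdraw($100)): balance=$2458.44 total_interest=$258.44
After 9 (deposit($500)): balance=$2958.44 total_interest=$258.44
After 10 (deposit($500)): balance=$3458.44 total_interest=$258.44

Answer: 258.44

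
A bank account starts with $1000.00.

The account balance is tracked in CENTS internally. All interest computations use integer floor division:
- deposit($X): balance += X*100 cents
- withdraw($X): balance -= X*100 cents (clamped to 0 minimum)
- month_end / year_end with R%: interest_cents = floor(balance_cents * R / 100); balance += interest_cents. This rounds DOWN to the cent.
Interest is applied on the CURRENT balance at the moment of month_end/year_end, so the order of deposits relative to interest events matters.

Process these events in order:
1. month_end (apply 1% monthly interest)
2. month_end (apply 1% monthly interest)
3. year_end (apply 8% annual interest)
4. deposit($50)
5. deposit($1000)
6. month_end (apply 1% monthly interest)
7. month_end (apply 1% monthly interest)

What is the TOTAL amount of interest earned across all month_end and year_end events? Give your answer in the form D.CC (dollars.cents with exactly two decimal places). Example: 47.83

Answer: 144.94

Derivation:
After 1 (month_end (apply 1% monthly interest)): balance=$1010.00 total_interest=$10.00
After 2 (month_end (apply 1% monthly interest)): balance=$1020.10 total_interest=$20.10
After 3 (year_end (apply 8% annual interest)): balance=$1101.70 total_interest=$101.70
After 4 (deposit($50)): balance=$1151.70 total_interest=$101.70
After 5 (deposit($1000)): balance=$2151.70 total_interest=$101.70
After 6 (month_end (apply 1% monthly interest)): balance=$2173.21 total_interest=$123.21
After 7 (month_end (apply 1% monthly interest)): balance=$2194.94 total_interest=$144.94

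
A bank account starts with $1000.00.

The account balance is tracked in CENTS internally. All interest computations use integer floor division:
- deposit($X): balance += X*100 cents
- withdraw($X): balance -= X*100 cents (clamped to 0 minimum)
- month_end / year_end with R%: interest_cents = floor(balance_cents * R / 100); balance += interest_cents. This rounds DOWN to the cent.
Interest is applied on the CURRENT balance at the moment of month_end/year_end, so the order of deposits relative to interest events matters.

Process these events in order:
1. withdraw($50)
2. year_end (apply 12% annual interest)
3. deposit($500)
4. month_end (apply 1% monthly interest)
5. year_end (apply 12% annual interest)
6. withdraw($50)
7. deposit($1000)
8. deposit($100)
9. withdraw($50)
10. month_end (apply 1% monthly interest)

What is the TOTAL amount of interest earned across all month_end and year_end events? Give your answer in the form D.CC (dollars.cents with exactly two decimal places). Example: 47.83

Answer: 346.88

Derivation:
After 1 (withdraw($50)): balance=$950.00 total_interest=$0.00
After 2 (year_end (apply 12% annual interest)): balance=$1064.00 total_interest=$114.00
After 3 (deposit($500)): balance=$1564.00 total_interest=$114.00
After 4 (month_end (apply 1% monthly interest)): balance=$1579.64 total_interest=$129.64
After 5 (year_end (apply 12% annual interest)): balance=$1769.19 total_interest=$319.19
After 6 (withdraw($50)): balance=$1719.19 total_interest=$319.19
After 7 (deposit($1000)): balance=$2719.19 total_interest=$319.19
After 8 (deposit($100)): balance=$2819.19 total_interest=$319.19
After 9 (withdraw($50)): balance=$2769.19 total_interest=$319.19
After 10 (month_end (apply 1% monthly interest)): balance=$2796.88 total_interest=$346.88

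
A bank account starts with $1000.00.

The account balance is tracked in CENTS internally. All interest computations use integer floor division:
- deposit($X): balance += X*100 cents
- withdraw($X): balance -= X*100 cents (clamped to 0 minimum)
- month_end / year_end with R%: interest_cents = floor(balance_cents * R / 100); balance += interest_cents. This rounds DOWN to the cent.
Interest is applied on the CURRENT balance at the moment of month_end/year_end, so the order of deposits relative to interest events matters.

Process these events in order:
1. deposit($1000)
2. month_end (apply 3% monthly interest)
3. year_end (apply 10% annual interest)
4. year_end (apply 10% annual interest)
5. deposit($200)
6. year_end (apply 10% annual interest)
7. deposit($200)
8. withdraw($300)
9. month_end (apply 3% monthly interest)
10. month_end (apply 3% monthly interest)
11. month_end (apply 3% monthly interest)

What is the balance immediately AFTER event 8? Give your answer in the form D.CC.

After 1 (deposit($1000)): balance=$2000.00 total_interest=$0.00
After 2 (month_end (apply 3% monthly interest)): balance=$2060.00 total_interest=$60.00
After 3 (year_end (apply 10% annual interest)): balance=$2266.00 total_interest=$266.00
After 4 (year_end (apply 10% annual interest)): balance=$2492.60 total_interest=$492.60
After 5 (deposit($200)): balance=$2692.60 total_interest=$492.60
After 6 (year_end (apply 10% annual interest)): balance=$2961.86 total_interest=$761.86
After 7 (deposit($200)): balance=$3161.86 total_interest=$761.86
After 8 (withdraw($300)): balance=$2861.86 total_interest=$761.86

Answer: 2861.86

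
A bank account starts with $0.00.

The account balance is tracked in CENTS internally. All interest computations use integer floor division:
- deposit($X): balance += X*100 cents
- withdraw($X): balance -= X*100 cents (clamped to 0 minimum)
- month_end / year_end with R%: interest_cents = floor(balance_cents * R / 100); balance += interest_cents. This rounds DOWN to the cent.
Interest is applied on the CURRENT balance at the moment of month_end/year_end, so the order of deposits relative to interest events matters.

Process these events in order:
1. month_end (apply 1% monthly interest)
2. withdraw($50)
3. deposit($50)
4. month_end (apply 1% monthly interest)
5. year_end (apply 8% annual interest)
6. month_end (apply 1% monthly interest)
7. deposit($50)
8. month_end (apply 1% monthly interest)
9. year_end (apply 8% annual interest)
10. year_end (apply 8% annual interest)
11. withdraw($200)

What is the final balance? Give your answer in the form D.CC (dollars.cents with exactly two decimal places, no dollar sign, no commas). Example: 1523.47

Answer: 0.00

Derivation:
After 1 (month_end (apply 1% monthly interest)): balance=$0.00 total_interest=$0.00
After 2 (withdraw($50)): balance=$0.00 total_interest=$0.00
After 3 (deposit($50)): balance=$50.00 total_interest=$0.00
After 4 (month_end (apply 1% monthly interest)): balance=$50.50 total_interest=$0.50
After 5 (year_end (apply 8% annual interest)): balance=$54.54 total_interest=$4.54
After 6 (month_end (apply 1% monthly interest)): balance=$55.08 total_interest=$5.08
After 7 (deposit($50)): balance=$105.08 total_interest=$5.08
After 8 (month_end (apply 1% monthly interest)): balance=$106.13 total_interest=$6.13
After 9 (year_end (apply 8% annual interest)): balance=$114.62 total_interest=$14.62
After 10 (year_end (apply 8% annual interest)): balance=$123.78 total_interest=$23.78
After 11 (withdraw($200)): balance=$0.00 total_interest=$23.78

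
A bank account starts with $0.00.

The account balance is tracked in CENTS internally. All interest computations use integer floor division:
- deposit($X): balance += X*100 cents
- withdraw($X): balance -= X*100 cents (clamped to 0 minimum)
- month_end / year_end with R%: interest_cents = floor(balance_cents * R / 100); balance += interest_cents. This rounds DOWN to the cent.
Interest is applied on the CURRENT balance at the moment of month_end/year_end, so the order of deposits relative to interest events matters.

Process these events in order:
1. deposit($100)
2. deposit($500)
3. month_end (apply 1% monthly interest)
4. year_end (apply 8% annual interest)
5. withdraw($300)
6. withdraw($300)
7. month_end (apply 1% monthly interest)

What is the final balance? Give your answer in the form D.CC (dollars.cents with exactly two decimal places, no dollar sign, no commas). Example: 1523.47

Answer: 55.02

Derivation:
After 1 (deposit($100)): balance=$100.00 total_interest=$0.00
After 2 (deposit($500)): balance=$600.00 total_interest=$0.00
After 3 (month_end (apply 1% monthly interest)): balance=$606.00 total_interest=$6.00
After 4 (year_end (apply 8% annual interest)): balance=$654.48 total_interest=$54.48
After 5 (withdraw($300)): balance=$354.48 total_interest=$54.48
After 6 (withdraw($300)): balance=$54.48 total_interest=$54.48
After 7 (month_end (apply 1% monthly interest)): balance=$55.02 total_interest=$55.02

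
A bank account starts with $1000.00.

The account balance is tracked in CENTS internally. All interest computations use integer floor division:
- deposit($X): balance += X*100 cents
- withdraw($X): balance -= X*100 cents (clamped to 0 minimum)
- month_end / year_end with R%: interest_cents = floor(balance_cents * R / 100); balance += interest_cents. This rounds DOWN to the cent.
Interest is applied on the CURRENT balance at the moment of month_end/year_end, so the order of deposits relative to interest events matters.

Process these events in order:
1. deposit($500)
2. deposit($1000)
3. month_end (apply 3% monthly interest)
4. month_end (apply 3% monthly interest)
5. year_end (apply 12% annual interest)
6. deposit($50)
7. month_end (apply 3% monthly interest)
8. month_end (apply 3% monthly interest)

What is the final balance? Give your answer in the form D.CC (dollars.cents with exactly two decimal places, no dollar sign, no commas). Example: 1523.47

Answer: 3204.46

Derivation:
After 1 (deposit($500)): balance=$1500.00 total_interest=$0.00
After 2 (deposit($1000)): balance=$2500.00 total_interest=$0.00
After 3 (month_end (apply 3% monthly interest)): balance=$2575.00 total_interest=$75.00
After 4 (month_end (apply 3% monthly interest)): balance=$2652.25 total_interest=$152.25
After 5 (year_end (apply 12% annual interest)): balance=$2970.52 total_interest=$470.52
After 6 (deposit($50)): balance=$3020.52 total_interest=$470.52
After 7 (month_end (apply 3% monthly interest)): balance=$3111.13 total_interest=$561.13
After 8 (month_end (apply 3% monthly interest)): balance=$3204.46 total_interest=$654.46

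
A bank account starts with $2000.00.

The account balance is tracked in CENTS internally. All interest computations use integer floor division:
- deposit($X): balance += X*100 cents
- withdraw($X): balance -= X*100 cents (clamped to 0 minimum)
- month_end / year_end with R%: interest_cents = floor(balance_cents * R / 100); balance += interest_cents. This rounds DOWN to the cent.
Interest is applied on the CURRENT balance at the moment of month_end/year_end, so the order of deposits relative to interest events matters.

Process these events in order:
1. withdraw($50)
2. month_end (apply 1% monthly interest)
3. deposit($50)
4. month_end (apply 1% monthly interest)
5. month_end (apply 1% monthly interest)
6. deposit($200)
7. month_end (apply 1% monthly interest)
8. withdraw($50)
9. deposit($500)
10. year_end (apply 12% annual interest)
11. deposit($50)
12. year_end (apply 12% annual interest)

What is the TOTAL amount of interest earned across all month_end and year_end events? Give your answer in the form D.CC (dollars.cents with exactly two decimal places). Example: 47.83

After 1 (withdraw($50)): balance=$1950.00 total_interest=$0.00
After 2 (month_end (apply 1% monthly interest)): balance=$1969.50 total_interest=$19.50
After 3 (deposit($50)): balance=$2019.50 total_interest=$19.50
After 4 (month_end (apply 1% monthly interest)): balance=$2039.69 total_interest=$39.69
After 5 (month_end (apply 1% monthly interest)): balance=$2060.08 total_interest=$60.08
After 6 (deposit($200)): balance=$2260.08 total_interest=$60.08
After 7 (month_end (apply 1% monthly interest)): balance=$2282.68 total_interest=$82.68
After 8 (withdraw($50)): balance=$2232.68 total_interest=$82.68
After 9 (deposit($500)): balance=$2732.68 total_interest=$82.68
After 10 (year_end (apply 12% annual interest)): balance=$3060.60 total_interest=$410.60
After 11 (deposit($50)): balance=$3110.60 total_interest=$410.60
After 12 (year_end (apply 12% annual interest)): balance=$3483.87 total_interest=$783.87

Answer: 783.87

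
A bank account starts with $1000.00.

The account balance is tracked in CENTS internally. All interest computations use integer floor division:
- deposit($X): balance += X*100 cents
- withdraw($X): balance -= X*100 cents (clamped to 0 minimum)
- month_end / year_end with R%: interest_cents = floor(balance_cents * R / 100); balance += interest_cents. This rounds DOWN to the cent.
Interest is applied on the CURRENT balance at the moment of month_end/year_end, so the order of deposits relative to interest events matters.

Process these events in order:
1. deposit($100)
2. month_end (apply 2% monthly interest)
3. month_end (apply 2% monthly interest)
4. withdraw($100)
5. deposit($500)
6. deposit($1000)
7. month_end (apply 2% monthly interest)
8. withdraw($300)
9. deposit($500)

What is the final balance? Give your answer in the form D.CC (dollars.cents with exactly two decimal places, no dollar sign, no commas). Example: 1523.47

Answer: 2795.32

Derivation:
After 1 (deposit($100)): balance=$1100.00 total_interest=$0.00
After 2 (month_end (apply 2% monthly interest)): balance=$1122.00 total_interest=$22.00
After 3 (month_end (apply 2% monthly interest)): balance=$1144.44 total_interest=$44.44
After 4 (withdraw($100)): balance=$1044.44 total_interest=$44.44
After 5 (deposit($500)): balance=$1544.44 total_interest=$44.44
After 6 (deposit($1000)): balance=$2544.44 total_interest=$44.44
After 7 (month_end (apply 2% monthly interest)): balance=$2595.32 total_interest=$95.32
After 8 (withdraw($300)): balance=$2295.32 total_interest=$95.32
After 9 (deposit($500)): balance=$2795.32 total_interest=$95.32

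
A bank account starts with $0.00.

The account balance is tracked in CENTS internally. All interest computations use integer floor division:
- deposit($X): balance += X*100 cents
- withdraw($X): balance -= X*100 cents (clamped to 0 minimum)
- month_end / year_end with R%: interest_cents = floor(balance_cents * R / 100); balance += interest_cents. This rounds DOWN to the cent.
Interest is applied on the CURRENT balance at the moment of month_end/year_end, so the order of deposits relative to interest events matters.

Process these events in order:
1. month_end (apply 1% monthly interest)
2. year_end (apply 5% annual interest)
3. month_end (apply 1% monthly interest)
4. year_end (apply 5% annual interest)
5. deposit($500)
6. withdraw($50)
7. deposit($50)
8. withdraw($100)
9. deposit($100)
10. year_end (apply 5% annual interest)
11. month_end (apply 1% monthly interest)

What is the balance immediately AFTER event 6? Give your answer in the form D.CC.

Answer: 450.00

Derivation:
After 1 (month_end (apply 1% monthly interest)): balance=$0.00 total_interest=$0.00
After 2 (year_end (apply 5% annual interest)): balance=$0.00 total_interest=$0.00
After 3 (month_end (apply 1% monthly interest)): balance=$0.00 total_interest=$0.00
After 4 (year_end (apply 5% annual interest)): balance=$0.00 total_interest=$0.00
After 5 (deposit($500)): balance=$500.00 total_interest=$0.00
After 6 (withdraw($50)): balance=$450.00 total_interest=$0.00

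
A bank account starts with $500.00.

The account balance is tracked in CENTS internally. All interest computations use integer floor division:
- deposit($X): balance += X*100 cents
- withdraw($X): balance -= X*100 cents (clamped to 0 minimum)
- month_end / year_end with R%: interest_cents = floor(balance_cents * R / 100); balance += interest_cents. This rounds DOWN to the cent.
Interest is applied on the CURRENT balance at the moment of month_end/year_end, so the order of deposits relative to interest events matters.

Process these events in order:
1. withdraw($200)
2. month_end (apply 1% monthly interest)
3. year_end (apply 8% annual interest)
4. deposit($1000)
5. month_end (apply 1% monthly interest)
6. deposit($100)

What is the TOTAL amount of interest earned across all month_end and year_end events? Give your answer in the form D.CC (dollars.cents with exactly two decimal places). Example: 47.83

After 1 (withdraw($200)): balance=$300.00 total_interest=$0.00
After 2 (month_end (apply 1% monthly interest)): balance=$303.00 total_interest=$3.00
After 3 (year_end (apply 8% annual interest)): balance=$327.24 total_interest=$27.24
After 4 (deposit($1000)): balance=$1327.24 total_interest=$27.24
After 5 (month_end (apply 1% monthly interest)): balance=$1340.51 total_interest=$40.51
After 6 (deposit($100)): balance=$1440.51 total_interest=$40.51

Answer: 40.51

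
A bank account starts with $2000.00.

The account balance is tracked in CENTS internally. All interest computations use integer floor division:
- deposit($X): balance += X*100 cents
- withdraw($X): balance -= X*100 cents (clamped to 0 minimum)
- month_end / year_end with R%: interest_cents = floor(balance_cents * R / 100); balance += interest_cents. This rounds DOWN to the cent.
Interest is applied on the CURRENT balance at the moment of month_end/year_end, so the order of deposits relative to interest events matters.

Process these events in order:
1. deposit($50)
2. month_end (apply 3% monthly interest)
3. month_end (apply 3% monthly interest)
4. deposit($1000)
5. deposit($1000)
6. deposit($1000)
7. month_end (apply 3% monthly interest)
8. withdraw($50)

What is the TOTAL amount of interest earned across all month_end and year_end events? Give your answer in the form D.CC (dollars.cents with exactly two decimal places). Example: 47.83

Answer: 280.08

Derivation:
After 1 (deposit($50)): balance=$2050.00 total_interest=$0.00
After 2 (month_end (apply 3% monthly interest)): balance=$2111.50 total_interest=$61.50
After 3 (month_end (apply 3% monthly interest)): balance=$2174.84 total_interest=$124.84
After 4 (deposit($1000)): balance=$3174.84 total_interest=$124.84
After 5 (deposit($1000)): balance=$4174.84 total_interest=$124.84
After 6 (deposit($1000)): balance=$5174.84 total_interest=$124.84
After 7 (month_end (apply 3% monthly interest)): balance=$5330.08 total_interest=$280.08
After 8 (withdraw($50)): balance=$5280.08 total_interest=$280.08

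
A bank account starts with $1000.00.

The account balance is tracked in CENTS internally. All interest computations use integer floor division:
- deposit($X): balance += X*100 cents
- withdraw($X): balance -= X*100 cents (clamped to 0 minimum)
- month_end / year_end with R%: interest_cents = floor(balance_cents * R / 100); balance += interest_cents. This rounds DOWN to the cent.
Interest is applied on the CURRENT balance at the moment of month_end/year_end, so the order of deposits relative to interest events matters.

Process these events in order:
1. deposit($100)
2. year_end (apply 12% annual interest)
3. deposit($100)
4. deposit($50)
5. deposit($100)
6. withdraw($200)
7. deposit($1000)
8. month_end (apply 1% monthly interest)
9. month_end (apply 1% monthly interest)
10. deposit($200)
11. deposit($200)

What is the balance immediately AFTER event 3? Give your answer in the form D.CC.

After 1 (deposit($100)): balance=$1100.00 total_interest=$0.00
After 2 (year_end (apply 12% annual interest)): balance=$1232.00 total_interest=$132.00
After 3 (deposit($100)): balance=$1332.00 total_interest=$132.00

Answer: 1332.00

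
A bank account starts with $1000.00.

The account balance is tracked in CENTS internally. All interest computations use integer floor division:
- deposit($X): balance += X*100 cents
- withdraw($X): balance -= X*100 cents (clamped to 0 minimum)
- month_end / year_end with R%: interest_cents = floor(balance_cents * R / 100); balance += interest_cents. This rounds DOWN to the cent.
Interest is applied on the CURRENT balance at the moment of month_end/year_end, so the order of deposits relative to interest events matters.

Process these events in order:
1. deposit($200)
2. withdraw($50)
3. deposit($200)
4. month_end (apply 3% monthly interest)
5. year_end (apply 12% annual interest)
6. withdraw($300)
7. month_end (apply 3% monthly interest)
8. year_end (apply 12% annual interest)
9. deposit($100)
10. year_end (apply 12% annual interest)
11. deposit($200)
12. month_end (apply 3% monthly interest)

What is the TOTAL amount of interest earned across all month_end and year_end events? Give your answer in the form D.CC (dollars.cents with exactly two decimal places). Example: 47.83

Answer: 644.62

Derivation:
After 1 (deposit($200)): balance=$1200.00 total_interest=$0.00
After 2 (withdraw($50)): balance=$1150.00 total_interest=$0.00
After 3 (deposit($200)): balance=$1350.00 total_interest=$0.00
After 4 (month_end (apply 3% monthly interest)): balance=$1390.50 total_interest=$40.50
After 5 (year_end (apply 12% annual interest)): balance=$1557.36 total_interest=$207.36
After 6 (withdraw($300)): balance=$1257.36 total_interest=$207.36
After 7 (month_end (apply 3% monthly interest)): balance=$1295.08 total_interest=$245.08
After 8 (year_end (apply 12% annual interest)): balance=$1450.48 total_interest=$400.48
After 9 (deposit($100)): balance=$1550.48 total_interest=$400.48
After 10 (year_end (apply 12% annual interest)): balance=$1736.53 total_interest=$586.53
After 11 (deposit($200)): balance=$1936.53 total_interest=$586.53
After 12 (month_end (apply 3% monthly interest)): balance=$1994.62 total_interest=$644.62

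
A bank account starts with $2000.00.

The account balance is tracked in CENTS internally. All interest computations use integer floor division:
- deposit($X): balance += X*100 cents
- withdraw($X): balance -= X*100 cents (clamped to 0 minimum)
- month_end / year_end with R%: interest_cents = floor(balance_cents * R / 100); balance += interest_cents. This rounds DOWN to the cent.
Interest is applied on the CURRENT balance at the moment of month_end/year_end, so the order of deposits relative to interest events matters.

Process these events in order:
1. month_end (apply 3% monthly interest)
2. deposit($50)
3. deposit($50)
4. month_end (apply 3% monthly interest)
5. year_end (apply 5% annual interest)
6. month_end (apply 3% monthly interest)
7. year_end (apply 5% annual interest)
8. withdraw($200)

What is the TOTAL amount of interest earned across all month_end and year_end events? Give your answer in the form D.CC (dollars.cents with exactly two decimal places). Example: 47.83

Answer: 426.42

Derivation:
After 1 (month_end (apply 3% monthly interest)): balance=$2060.00 total_interest=$60.00
After 2 (deposit($50)): balance=$2110.00 total_interest=$60.00
After 3 (deposit($50)): balance=$2160.00 total_interest=$60.00
After 4 (month_end (apply 3% monthly interest)): balance=$2224.80 total_interest=$124.80
After 5 (year_end (apply 5% annual interest)): balance=$2336.04 total_interest=$236.04
After 6 (month_end (apply 3% monthly interest)): balance=$2406.12 total_interest=$306.12
After 7 (year_end (apply 5% annual interest)): balance=$2526.42 total_interest=$426.42
After 8 (withdraw($200)): balance=$2326.42 total_interest=$426.42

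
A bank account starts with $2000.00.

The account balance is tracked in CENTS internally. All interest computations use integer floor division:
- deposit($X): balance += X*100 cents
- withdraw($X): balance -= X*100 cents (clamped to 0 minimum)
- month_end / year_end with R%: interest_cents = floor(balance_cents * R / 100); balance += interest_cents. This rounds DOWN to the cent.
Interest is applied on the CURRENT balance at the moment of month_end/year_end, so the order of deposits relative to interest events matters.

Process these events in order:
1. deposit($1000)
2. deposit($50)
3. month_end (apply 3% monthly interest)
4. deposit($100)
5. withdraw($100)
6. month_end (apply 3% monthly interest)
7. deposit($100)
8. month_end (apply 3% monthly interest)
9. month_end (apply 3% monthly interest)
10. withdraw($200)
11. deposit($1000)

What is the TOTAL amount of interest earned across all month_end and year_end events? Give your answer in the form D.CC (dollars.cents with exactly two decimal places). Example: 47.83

Answer: 388.88

Derivation:
After 1 (deposit($1000)): balance=$3000.00 total_interest=$0.00
After 2 (deposit($50)): balance=$3050.00 total_interest=$0.00
After 3 (month_end (apply 3% monthly interest)): balance=$3141.50 total_interest=$91.50
After 4 (deposit($100)): balance=$3241.50 total_interest=$91.50
After 5 (withdraw($100)): balance=$3141.50 total_interest=$91.50
After 6 (month_end (apply 3% monthly interest)): balance=$3235.74 total_interest=$185.74
After 7 (deposit($100)): balance=$3335.74 total_interest=$185.74
After 8 (month_end (apply 3% monthly interest)): balance=$3435.81 total_interest=$285.81
After 9 (month_end (apply 3% monthly interest)): balance=$3538.88 total_interest=$388.88
After 10 (withdraw($200)): balance=$3338.88 total_interest=$388.88
After 11 (deposit($1000)): balance=$4338.88 total_interest=$388.88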